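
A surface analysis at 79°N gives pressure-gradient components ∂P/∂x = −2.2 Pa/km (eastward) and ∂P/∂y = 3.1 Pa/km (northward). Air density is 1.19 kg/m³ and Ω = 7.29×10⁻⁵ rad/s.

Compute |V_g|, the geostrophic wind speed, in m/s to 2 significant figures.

22 m/s

Coriolis parameter at 79°N:
f = 2Ω sin φ = 2 × 7.29×10⁻⁵ × sin 79° = 1.43×10⁻⁴ s⁻¹
Component geostrophic relations (x east, y north):
u_g = −(1/(fρ)) ∂P/∂y,  v_g = (1/(fρ)) ∂P/∂x
u_g = −(3.1×10⁻³)/(1.43×10⁻⁴ × 1.19) = −18.2 m/s;  v_g = (−2.2×10⁻³)/(1.43×10⁻⁴ × 1.19) = −12.9 m/s
|V_g| = √(u_g² + v_g²) = 22.3 m/s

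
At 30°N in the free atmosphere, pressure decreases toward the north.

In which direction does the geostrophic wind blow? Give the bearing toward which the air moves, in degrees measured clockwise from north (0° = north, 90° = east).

The pressure-gradient force points toward the north (bearing 000°).
Geostrophic balance: in the Northern Hemisphere the Coriolis force deflects motion to the right, so the geostrophic wind blows 90° to the right of the pressure-gradient force (low pressure on the left).
Rotating 000° by 90° clockwise gives 090° — the wind blows toward the east.

090°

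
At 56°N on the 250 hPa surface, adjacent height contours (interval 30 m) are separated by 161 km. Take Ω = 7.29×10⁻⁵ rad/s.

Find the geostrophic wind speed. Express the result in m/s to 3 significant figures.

15.1 m/s

Coriolis parameter at 56°N:
f = 2Ω sin φ = 2 × 7.29×10⁻⁵ × sin 56° = 1.21×10⁻⁴ s⁻¹
Height gradient: |∂Z/∂n| = 30 m / 161000 m = 1.86×10⁻⁴
On a pressure surface, geostrophic balance gives V_g = (g/f)|∂Z/∂n|:
V_g = 9.81 × 1.86×10⁻⁴ / 1.21×10⁻⁴ = 15.1 m/s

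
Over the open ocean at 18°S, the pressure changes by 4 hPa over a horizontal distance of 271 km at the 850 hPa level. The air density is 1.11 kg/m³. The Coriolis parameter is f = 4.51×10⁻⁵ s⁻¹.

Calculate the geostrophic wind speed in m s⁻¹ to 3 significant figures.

Pressure gradient: |∂P/∂n| = 400 Pa / 271000 m = 1.48×10⁻³ Pa/m
Geostrophic balance (pressure-gradient force = Coriolis force):
V_g = (1/(fρ)) |∂P/∂n| = 1.48×10⁻³ / (4.51×10⁻⁵ × 1.11) = 29.5 m/s

29.5 m s⁻¹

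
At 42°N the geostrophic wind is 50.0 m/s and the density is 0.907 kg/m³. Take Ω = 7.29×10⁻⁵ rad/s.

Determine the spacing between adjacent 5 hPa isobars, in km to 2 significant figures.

110 km

Coriolis parameter at 42°N:
f = 2Ω sin φ = 2 × 7.29×10⁻⁵ × sin 42° = 9.76×10⁻⁵ s⁻¹
Geostrophic balance rearranged: |∂P/∂n| = f ρ V_g
|∂P/∂n| = 9.76×10⁻⁵ × 0.907 × 50.0 = 4.42×10⁻³ Pa/m
Isobar spacing: Δn = ΔP/|∂P/∂n| = 500 Pa / 4.42×10⁻³ Pa/m = 113012 m ≈ 110 km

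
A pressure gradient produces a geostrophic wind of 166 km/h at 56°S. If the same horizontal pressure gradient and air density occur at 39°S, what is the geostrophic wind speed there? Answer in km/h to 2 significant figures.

220 km/h

With the same pressure gradient and density, V_g ∝ 1/f ∝ 1/sin φ.
V₂ = V₁ · sin φ₁ / sin φ₂ = 166 × sin 56° / sin 39°
V₂ = 166 × 0.8290/0.6293 = 220 km/h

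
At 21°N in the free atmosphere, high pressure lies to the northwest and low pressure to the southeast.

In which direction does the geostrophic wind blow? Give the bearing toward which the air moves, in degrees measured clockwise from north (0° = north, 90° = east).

225°

The pressure-gradient force points toward the southeast (bearing 135°).
Geostrophic balance: in the Northern Hemisphere the Coriolis force deflects motion to the right, so the geostrophic wind blows 90° to the right of the pressure-gradient force (low pressure on the left).
Rotating 135° by 90° clockwise gives 225° — the wind blows toward the southwest.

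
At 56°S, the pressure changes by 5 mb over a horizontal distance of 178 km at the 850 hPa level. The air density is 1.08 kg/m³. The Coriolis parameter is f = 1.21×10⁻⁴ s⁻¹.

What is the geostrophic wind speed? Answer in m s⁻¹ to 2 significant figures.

21 m s⁻¹

Pressure gradient: |∂P/∂n| = 500 Pa / 178000 m = 2.81×10⁻³ Pa/m
Geostrophic balance (pressure-gradient force = Coriolis force):
V_g = (1/(fρ)) |∂P/∂n| = 2.81×10⁻³ / (1.21×10⁻⁴ × 1.08) = 21.5 m/s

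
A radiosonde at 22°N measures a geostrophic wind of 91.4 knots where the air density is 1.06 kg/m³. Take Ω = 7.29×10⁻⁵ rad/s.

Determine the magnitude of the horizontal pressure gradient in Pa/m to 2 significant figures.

Coriolis parameter at 22°N:
f = 2Ω sin φ = 2 × 7.29×10⁻⁵ × sin 22° = 5.46×10⁻⁵ s⁻¹
Wind speed in SI: 91.4 knots = 47.0 m/s
Geostrophic balance rearranged: |∂P/∂n| = f ρ V_g
|∂P/∂n| = 5.46×10⁻⁵ × 1.06 × 47.0 = 2.72×10⁻³ Pa/m

2.7×10⁻³ Pa/m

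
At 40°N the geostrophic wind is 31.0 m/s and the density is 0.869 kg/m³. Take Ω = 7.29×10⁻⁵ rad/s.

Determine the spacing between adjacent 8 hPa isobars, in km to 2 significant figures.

320 km

Coriolis parameter at 40°N:
f = 2Ω sin φ = 2 × 7.29×10⁻⁵ × sin 40° = 9.37×10⁻⁵ s⁻¹
Geostrophic balance rearranged: |∂P/∂n| = f ρ V_g
|∂P/∂n| = 9.37×10⁻⁵ × 0.869 × 31.0 = 2.52×10⁻³ Pa/m
Isobar spacing: Δn = ΔP/|∂P/∂n| = 800 Pa / 2.52×10⁻³ Pa/m = 316872 m ≈ 320 km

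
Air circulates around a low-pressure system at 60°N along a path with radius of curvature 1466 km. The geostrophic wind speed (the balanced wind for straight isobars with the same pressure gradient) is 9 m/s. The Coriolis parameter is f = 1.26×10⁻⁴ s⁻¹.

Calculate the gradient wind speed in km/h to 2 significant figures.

Around a low, centrifugal force acts outward with Coriolis, so pressure-gradient force balances both:
(1/ρ)|∂P/∂n| = fV + V²/R  →  V² + fR·V − fR·V_g = 0
With fR = 1.26×10⁻⁴ × 1466×10³ m = 185 m/s:
V = [−fR + √((fR)² + 4 fR V_g)]/2 = [−185 + √(185² + 4×185×9)]/2 = 8.6 m/s
Subgeostrophic (V < V_g = 9 m/s), as expected around a low.
Converting: 8.6 m/s × 3.6 = 31 km/h

31 km/h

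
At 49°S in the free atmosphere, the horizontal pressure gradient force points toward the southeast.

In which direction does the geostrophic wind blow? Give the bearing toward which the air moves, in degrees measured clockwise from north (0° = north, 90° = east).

045°

The pressure-gradient force points toward the southeast (bearing 135°).
Geostrophic balance: in the Southern Hemisphere the Coriolis force deflects motion to the left, so the geostrophic wind blows 90° to the left of the pressure-gradient force (low pressure on the right).
Rotating 135° by 90° counterclockwise gives 045° — the wind blows toward the northeast.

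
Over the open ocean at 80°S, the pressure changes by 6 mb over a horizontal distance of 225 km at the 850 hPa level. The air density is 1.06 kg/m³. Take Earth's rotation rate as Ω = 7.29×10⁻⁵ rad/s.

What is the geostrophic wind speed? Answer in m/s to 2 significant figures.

Coriolis parameter at 80°S:
f = 2Ω sin φ = 2 × 7.29×10⁻⁵ × sin 80° = 1.44×10⁻⁴ s⁻¹
Pressure gradient: |∂P/∂n| = 600 Pa / 225000 m = 2.67×10⁻³ Pa/m
Geostrophic balance (pressure-gradient force = Coriolis force):
V_g = (1/(fρ)) |∂P/∂n| = 2.67×10⁻³ / (1.44×10⁻⁴ × 1.06) = 17.5 m/s

18 m/s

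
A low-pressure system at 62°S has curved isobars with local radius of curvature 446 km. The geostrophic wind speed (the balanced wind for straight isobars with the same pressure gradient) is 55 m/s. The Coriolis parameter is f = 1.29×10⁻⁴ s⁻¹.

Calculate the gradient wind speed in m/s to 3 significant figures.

34.4 m/s

Around a low, centrifugal force acts outward with Coriolis, so pressure-gradient force balances both:
(1/ρ)|∂P/∂n| = fV + V²/R  →  V² + fR·V − fR·V_g = 0
With fR = 1.29×10⁻⁴ × 446×10³ m = 57.5 m/s:
V = [−fR + √((fR)² + 4 fR V_g)]/2 = [−57.5 + √(57.5² + 4×57.5×55)]/2 = 34.4 m/s
Subgeostrophic (V < V_g = 55 m/s), as expected around a low.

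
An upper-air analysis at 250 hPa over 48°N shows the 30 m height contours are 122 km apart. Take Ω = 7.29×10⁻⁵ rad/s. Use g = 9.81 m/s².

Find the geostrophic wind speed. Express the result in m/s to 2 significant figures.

Coriolis parameter at 48°N:
f = 2Ω sin φ = 2 × 7.29×10⁻⁵ × sin 48° = 1.08×10⁻⁴ s⁻¹
Height gradient: |∂Z/∂n| = 30 m / 122000 m = 2.46×10⁻⁴
On a pressure surface, geostrophic balance gives V_g = (g/f)|∂Z/∂n|:
V_g = 9.81 × 2.46×10⁻⁴ / 1.08×10⁻⁴ = 22.3 m/s

22 m/s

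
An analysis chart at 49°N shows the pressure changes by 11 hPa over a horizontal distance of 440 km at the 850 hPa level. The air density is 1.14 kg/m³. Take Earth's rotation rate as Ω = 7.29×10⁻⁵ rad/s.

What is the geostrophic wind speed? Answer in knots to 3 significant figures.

Coriolis parameter at 49°N:
f = 2Ω sin φ = 2 × 7.29×10⁻⁵ × sin 49° = 1.10×10⁻⁴ s⁻¹
Pressure gradient: |∂P/∂n| = 1100 Pa / 440000 m = 2.50×10⁻³ Pa/m
Geostrophic balance (pressure-gradient force = Coriolis force):
V_g = (1/(fρ)) |∂P/∂n| = 2.50×10⁻³ / (1.10×10⁻⁴ × 1.14) = 19.9 m/s
Converting: 19.9 m/s × 1.944 = 38.7 knots

38.7 knots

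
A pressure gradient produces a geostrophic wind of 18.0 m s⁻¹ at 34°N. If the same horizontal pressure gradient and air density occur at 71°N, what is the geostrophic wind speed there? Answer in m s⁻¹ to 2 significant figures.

With the same pressure gradient and density, V_g ∝ 1/f ∝ 1/sin φ.
V₂ = V₁ · sin φ₁ / sin φ₂ = 18.0 × sin 34° / sin 71°
V₂ = 18.0 × 0.5592/0.9455 = 11 m s⁻¹

11 m s⁻¹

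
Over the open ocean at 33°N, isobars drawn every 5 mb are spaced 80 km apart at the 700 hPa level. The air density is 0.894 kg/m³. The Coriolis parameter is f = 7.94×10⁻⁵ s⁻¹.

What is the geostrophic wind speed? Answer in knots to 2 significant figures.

170 knots

Pressure gradient: |∂P/∂n| = 500 Pa / 80000 m = 6.25×10⁻³ Pa/m
Geostrophic balance (pressure-gradient force = Coriolis force):
V_g = (1/(fρ)) |∂P/∂n| = 6.25×10⁻³ / (7.94×10⁻⁵ × 0.894) = 88.0 m/s
Converting: 88.0 m/s × 1.944 = 170 knots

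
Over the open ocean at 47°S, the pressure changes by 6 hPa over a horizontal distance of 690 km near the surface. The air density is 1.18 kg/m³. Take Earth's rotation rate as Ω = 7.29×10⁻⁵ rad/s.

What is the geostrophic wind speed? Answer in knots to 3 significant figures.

Coriolis parameter at 47°S:
f = 2Ω sin φ = 2 × 7.29×10⁻⁵ × sin 47° = 1.07×10⁻⁴ s⁻¹
Pressure gradient: |∂P/∂n| = 600 Pa / 690000 m = 8.70×10⁻⁴ Pa/m
Geostrophic balance (pressure-gradient force = Coriolis force):
V_g = (1/(fρ)) |∂P/∂n| = 8.70×10⁻⁴ / (1.07×10⁻⁴ × 1.18) = 6.91 m/s
Converting: 6.91 m/s × 1.944 = 13.4 knots

13.4 knots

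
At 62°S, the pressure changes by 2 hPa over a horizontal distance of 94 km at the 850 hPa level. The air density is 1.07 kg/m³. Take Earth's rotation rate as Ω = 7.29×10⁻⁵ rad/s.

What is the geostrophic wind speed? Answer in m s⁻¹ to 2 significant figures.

Coriolis parameter at 62°S:
f = 2Ω sin φ = 2 × 7.29×10⁻⁵ × sin 62° = 1.29×10⁻⁴ s⁻¹
Pressure gradient: |∂P/∂n| = 200 Pa / 94000 m = 2.13×10⁻³ Pa/m
Geostrophic balance (pressure-gradient force = Coriolis force):
V_g = (1/(fρ)) |∂P/∂n| = 2.13×10⁻³ / (1.29×10⁻⁴ × 1.07) = 15.4 m/s

15 m s⁻¹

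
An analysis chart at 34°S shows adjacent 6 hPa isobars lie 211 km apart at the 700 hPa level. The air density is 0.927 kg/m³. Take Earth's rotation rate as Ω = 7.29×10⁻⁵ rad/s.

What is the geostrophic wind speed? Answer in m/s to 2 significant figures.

38 m/s

Coriolis parameter at 34°S:
f = 2Ω sin φ = 2 × 7.29×10⁻⁵ × sin 34° = 8.15×10⁻⁵ s⁻¹
Pressure gradient: |∂P/∂n| = 600 Pa / 211000 m = 2.84×10⁻³ Pa/m
Geostrophic balance (pressure-gradient force = Coriolis force):
V_g = (1/(fρ)) |∂P/∂n| = 2.84×10⁻³ / (8.15×10⁻⁵ × 0.927) = 37.6 m/s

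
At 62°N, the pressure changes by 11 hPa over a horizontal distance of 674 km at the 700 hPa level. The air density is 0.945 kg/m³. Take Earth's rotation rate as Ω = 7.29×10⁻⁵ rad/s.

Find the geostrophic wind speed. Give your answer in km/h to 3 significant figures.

Coriolis parameter at 62°N:
f = 2Ω sin φ = 2 × 7.29×10⁻⁵ × sin 62° = 1.29×10⁻⁴ s⁻¹
Pressure gradient: |∂P/∂n| = 1100 Pa / 674000 m = 1.63×10⁻³ Pa/m
Geostrophic balance (pressure-gradient force = Coriolis force):
V_g = (1/(fρ)) |∂P/∂n| = 1.63×10⁻³ / (1.29×10⁻⁴ × 0.945) = 13.4 m/s
Converting: 13.4 m/s × 3.6 = 48.3 km/h

48.3 km/h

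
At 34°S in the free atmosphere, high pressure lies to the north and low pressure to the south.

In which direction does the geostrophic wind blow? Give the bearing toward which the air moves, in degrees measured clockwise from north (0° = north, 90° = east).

The pressure-gradient force points toward the south (bearing 180°).
Geostrophic balance: in the Southern Hemisphere the Coriolis force deflects motion to the left, so the geostrophic wind blows 90° to the left of the pressure-gradient force (low pressure on the right).
Rotating 180° by 90° counterclockwise gives 090° — the wind blows toward the east.

090°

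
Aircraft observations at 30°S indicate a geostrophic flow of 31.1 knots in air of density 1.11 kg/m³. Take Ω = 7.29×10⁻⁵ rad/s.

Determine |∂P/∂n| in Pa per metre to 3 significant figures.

Coriolis parameter at 30°S:
f = 2Ω sin φ = 2 × 7.29×10⁻⁵ × sin 30° = 7.29×10⁻⁵ s⁻¹
Wind speed in SI: 31.1 knots = 16.0 m/s
Geostrophic balance rearranged: |∂P/∂n| = f ρ V_g
|∂P/∂n| = 7.29×10⁻⁵ × 1.11 × 16.0 = 1.29×10⁻³ Pa/m

1.29×10⁻³ Pa/m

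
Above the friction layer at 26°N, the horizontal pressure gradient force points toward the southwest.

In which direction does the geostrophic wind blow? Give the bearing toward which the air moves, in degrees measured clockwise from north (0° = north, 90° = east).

The pressure-gradient force points toward the southwest (bearing 225°).
Geostrophic balance: in the Northern Hemisphere the Coriolis force deflects motion to the right, so the geostrophic wind blows 90° to the right of the pressure-gradient force (low pressure on the left).
Rotating 225° by 90° clockwise gives 315° — the wind blows toward the northwest.

315°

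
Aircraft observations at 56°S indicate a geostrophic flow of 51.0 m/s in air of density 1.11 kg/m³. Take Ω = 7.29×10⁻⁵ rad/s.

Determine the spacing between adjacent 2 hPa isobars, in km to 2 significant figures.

Coriolis parameter at 56°S:
f = 2Ω sin φ = 2 × 7.29×10⁻⁵ × sin 56° = 1.21×10⁻⁴ s⁻¹
Geostrophic balance rearranged: |∂P/∂n| = f ρ V_g
|∂P/∂n| = 1.21×10⁻⁴ × 1.11 × 51.0 = 6.84×10⁻³ Pa/m
Isobar spacing: Δn = ΔP/|∂P/∂n| = 200 Pa / 6.84×10⁻³ Pa/m = 29228 m ≈ 29 km

29 km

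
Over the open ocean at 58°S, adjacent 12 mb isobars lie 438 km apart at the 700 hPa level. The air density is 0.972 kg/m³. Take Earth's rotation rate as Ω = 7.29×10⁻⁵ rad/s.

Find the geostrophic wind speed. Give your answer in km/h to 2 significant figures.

82 km/h

Coriolis parameter at 58°S:
f = 2Ω sin φ = 2 × 7.29×10⁻⁵ × sin 58° = 1.24×10⁻⁴ s⁻¹
Pressure gradient: |∂P/∂n| = 1200 Pa / 438000 m = 2.74×10⁻³ Pa/m
Geostrophic balance (pressure-gradient force = Coriolis force):
V_g = (1/(fρ)) |∂P/∂n| = 2.74×10⁻³ / (1.24×10⁻⁴ × 0.972) = 22.8 m/s
Converting: 22.8 m/s × 3.6 = 82 km/h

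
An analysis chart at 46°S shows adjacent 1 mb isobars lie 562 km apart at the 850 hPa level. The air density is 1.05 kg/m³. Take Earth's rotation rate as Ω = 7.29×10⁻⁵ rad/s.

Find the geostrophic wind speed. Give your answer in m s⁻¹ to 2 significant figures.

Coriolis parameter at 46°S:
f = 2Ω sin φ = 2 × 7.29×10⁻⁵ × sin 46° = 1.05×10⁻⁴ s⁻¹
Pressure gradient: |∂P/∂n| = 100 Pa / 562000 m = 1.78×10⁻⁴ Pa/m
Geostrophic balance (pressure-gradient force = Coriolis force):
V_g = (1/(fρ)) |∂P/∂n| = 1.78×10⁻⁴ / (1.05×10⁻⁴ × 1.05) = 1.62 m/s

1.6 m s⁻¹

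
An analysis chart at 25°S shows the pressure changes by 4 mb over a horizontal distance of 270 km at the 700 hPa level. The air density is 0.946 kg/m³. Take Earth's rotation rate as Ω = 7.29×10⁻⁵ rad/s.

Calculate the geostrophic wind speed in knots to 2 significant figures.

49 knots

Coriolis parameter at 25°S:
f = 2Ω sin φ = 2 × 7.29×10⁻⁵ × sin 25° = 6.16×10⁻⁵ s⁻¹
Pressure gradient: |∂P/∂n| = 400 Pa / 270000 m = 1.48×10⁻³ Pa/m
Geostrophic balance (pressure-gradient force = Coriolis force):
V_g = (1/(fρ)) |∂P/∂n| = 1.48×10⁻³ / (6.16×10⁻⁵ × 0.946) = 25.4 m/s
Converting: 25.4 m/s × 1.944 = 49 knots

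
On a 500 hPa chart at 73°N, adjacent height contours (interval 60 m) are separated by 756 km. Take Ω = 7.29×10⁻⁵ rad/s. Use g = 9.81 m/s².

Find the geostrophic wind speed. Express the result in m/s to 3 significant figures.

5.58 m/s

Coriolis parameter at 73°N:
f = 2Ω sin φ = 2 × 7.29×10⁻⁵ × sin 73° = 1.39×10⁻⁴ s⁻¹
Height gradient: |∂Z/∂n| = 60 m / 756000 m = 7.94×10⁻⁵
On a pressure surface, geostrophic balance gives V_g = (g/f)|∂Z/∂n|:
V_g = 9.81 × 7.94×10⁻⁵ / 1.39×10⁻⁴ = 5.58 m/s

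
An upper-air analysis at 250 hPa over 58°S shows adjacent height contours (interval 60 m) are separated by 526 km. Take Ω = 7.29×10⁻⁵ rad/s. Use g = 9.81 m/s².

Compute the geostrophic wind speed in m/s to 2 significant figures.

9.1 m/s

Coriolis parameter at 58°S:
f = 2Ω sin φ = 2 × 7.29×10⁻⁵ × sin 58° = 1.24×10⁻⁴ s⁻¹
Height gradient: |∂Z/∂n| = 60 m / 526000 m = 1.14×10⁻⁴
On a pressure surface, geostrophic balance gives V_g = (g/f)|∂Z/∂n|:
V_g = 9.81 × 1.14×10⁻⁴ / 1.24×10⁻⁴ = 9.05 m/s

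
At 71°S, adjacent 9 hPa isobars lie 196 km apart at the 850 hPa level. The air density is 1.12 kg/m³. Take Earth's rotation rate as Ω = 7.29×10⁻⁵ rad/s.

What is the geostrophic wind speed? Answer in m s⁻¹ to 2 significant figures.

Coriolis parameter at 71°S:
f = 2Ω sin φ = 2 × 7.29×10⁻⁵ × sin 71° = 1.38×10⁻⁴ s⁻¹
Pressure gradient: |∂P/∂n| = 900 Pa / 196000 m = 4.59×10⁻³ Pa/m
Geostrophic balance (pressure-gradient force = Coriolis force):
V_g = (1/(fρ)) |∂P/∂n| = 4.59×10⁻³ / (1.38×10⁻⁴ × 1.12) = 29.7 m/s

30 m s⁻¹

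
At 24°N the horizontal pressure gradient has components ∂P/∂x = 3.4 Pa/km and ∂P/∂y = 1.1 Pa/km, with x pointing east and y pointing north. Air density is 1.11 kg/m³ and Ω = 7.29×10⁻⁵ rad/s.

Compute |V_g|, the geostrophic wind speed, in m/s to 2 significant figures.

54 m/s

Coriolis parameter at 24°N:
f = 2Ω sin φ = 2 × 7.29×10⁻⁵ × sin 24° = 5.93×10⁻⁵ s⁻¹
Component geostrophic relations (x east, y north):
u_g = −(1/(fρ)) ∂P/∂y,  v_g = (1/(fρ)) ∂P/∂x
u_g = −(1.1×10⁻³)/(5.93×10⁻⁵ × 1.11) = −16.7 m/s;  v_g = (3.4×10⁻³)/(5.93×10⁻⁵ × 1.11) = 51.7 m/s
|V_g| = √(u_g² + v_g²) = 54.3 m/s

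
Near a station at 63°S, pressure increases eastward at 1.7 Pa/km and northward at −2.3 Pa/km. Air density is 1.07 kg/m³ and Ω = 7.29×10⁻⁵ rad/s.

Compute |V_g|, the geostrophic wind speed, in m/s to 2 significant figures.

Coriolis parameter at 63°S:
f = 2Ω sin φ = 2 × 7.29×10⁻⁵ × sin 63° = 1.30×10⁻⁴ s⁻¹
In the Southern Hemisphere f is negative: f = −1.30×10⁻⁴ s⁻¹.
Component geostrophic relations (x east, y north):
u_g = −(1/(fρ)) ∂P/∂y,  v_g = (1/(fρ)) ∂P/∂x
u_g = −(−2.3×10⁻³)/(−1.30×10⁻⁴ × 1.07) = −16.5 m/s;  v_g = (1.7×10⁻³)/(−1.30×10⁻⁴ × 1.07) = −12.2 m/s
|V_g| = √(u_g² + v_g²) = 20.6 m/s

21 m/s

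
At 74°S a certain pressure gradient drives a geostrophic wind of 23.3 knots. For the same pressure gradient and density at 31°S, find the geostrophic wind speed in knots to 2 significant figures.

With the same pressure gradient and density, V_g ∝ 1/f ∝ 1/sin φ.
V₂ = V₁ · sin φ₁ / sin φ₂ = 23.3 × sin 74° / sin 31°
V₂ = 23.3 × 0.9613/0.5150 = 43 knots

43 knots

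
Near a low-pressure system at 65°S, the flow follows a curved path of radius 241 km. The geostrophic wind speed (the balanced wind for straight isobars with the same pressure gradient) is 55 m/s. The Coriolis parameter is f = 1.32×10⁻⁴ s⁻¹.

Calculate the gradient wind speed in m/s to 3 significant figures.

28.8 m/s

Around a low, centrifugal force acts outward with Coriolis, so pressure-gradient force balances both:
(1/ρ)|∂P/∂n| = fV + V²/R  →  V² + fR·V − fR·V_g = 0
With fR = 1.32×10⁻⁴ × 241×10³ m = 31.8 m/s:
V = [−fR + √((fR)² + 4 fR V_g)]/2 = [−31.8 + √(31.8² + 4×31.8×55)]/2 = 28.8 m/s
Subgeostrophic (V < V_g = 55 m/s), as expected around a low.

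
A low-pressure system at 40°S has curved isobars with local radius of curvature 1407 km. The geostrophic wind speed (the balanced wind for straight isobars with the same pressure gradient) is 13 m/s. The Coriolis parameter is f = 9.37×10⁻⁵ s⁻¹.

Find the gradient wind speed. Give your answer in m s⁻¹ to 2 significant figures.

12 m s⁻¹

Around a low, centrifugal force acts outward with Coriolis, so pressure-gradient force balances both:
(1/ρ)|∂P/∂n| = fV + V²/R  →  V² + fR·V − fR·V_g = 0
With fR = 9.37×10⁻⁵ × 1407×10³ m = 132 m/s:
V = [−fR + √((fR)² + 4 fR V_g)]/2 = [−132 + √(132² + 4×132×13)]/2 = 11.9 m/s
Subgeostrophic (V < V_g = 13 m/s), as expected around a low.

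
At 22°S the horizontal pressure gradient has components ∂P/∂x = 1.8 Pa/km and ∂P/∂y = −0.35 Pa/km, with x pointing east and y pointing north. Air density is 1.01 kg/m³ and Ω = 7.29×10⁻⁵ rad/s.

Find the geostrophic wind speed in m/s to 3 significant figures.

Coriolis parameter at 22°S:
f = 2Ω sin φ = 2 × 7.29×10⁻⁵ × sin 22° = 5.46×10⁻⁵ s⁻¹
In the Southern Hemisphere f is negative: f = −5.46×10⁻⁵ s⁻¹.
Component geostrophic relations (x east, y north):
u_g = −(1/(fρ)) ∂P/∂y,  v_g = (1/(fρ)) ∂P/∂x
u_g = −(−0.35×10⁻³)/(−5.46×10⁻⁵ × 1.01) = −6.34 m/s;  v_g = (1.8×10⁻³)/(−5.46×10⁻⁵ × 1.01) = −32.6 m/s
|V_g| = √(u_g² + v_g²) = 33.2 m/s

33.2 m/s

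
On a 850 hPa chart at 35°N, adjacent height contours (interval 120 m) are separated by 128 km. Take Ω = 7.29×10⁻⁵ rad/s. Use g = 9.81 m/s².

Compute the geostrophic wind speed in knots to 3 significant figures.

214 knots

Coriolis parameter at 35°N:
f = 2Ω sin φ = 2 × 7.29×10⁻⁵ × sin 35° = 8.36×10⁻⁵ s⁻¹
Height gradient: |∂Z/∂n| = 120 m / 128000 m = 9.38×10⁻⁴
On a pressure surface, geostrophic balance gives V_g = (g/f)|∂Z/∂n|:
V_g = 9.81 × 9.38×10⁻⁴ / 8.36×10⁻⁵ = 110 m/s
Converting: 110 m/s × 1.944 = 214 knots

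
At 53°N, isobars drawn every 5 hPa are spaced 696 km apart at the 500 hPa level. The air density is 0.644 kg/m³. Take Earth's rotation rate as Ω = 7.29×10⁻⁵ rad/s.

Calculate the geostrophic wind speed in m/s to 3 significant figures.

9.58 m/s

Coriolis parameter at 53°N:
f = 2Ω sin φ = 2 × 7.29×10⁻⁵ × sin 53° = 1.16×10⁻⁴ s⁻¹
Pressure gradient: |∂P/∂n| = 500 Pa / 696000 m = 7.18×10⁻⁴ Pa/m
Geostrophic balance (pressure-gradient force = Coriolis force):
V_g = (1/(fρ)) |∂P/∂n| = 7.18×10⁻⁴ / (1.16×10⁻⁴ × 0.644) = 9.58 m/s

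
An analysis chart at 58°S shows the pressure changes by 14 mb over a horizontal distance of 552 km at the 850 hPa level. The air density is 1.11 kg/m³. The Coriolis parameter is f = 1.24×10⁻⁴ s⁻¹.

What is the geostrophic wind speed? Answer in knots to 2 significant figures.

36 knots

Pressure gradient: |∂P/∂n| = 1400 Pa / 552000 m = 2.54×10⁻³ Pa/m
Geostrophic balance (pressure-gradient force = Coriolis force):
V_g = (1/(fρ)) |∂P/∂n| = 2.54×10⁻³ / (1.24×10⁻⁴ × 1.11) = 18.4 m/s
Converting: 18.4 m/s × 1.944 = 36 knots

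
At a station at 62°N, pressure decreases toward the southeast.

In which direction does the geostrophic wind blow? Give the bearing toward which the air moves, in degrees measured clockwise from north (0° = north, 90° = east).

225°

The pressure-gradient force points toward the southeast (bearing 135°).
Geostrophic balance: in the Northern Hemisphere the Coriolis force deflects motion to the right, so the geostrophic wind blows 90° to the right of the pressure-gradient force (low pressure on the left).
Rotating 135° by 90° clockwise gives 225° — the wind blows toward the southwest.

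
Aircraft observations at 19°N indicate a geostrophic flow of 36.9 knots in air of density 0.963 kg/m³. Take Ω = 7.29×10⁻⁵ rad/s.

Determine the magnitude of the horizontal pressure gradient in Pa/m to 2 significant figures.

Coriolis parameter at 19°N:
f = 2Ω sin φ = 2 × 7.29×10⁻⁵ × sin 19° = 4.75×10⁻⁵ s⁻¹
Wind speed in SI: 36.9 knots = 19.0 m/s
Geostrophic balance rearranged: |∂P/∂n| = f ρ V_g
|∂P/∂n| = 4.75×10⁻⁵ × 0.963 × 19.0 = 8.68×10⁻⁴ Pa/m

8.7×10⁻⁴ Pa/m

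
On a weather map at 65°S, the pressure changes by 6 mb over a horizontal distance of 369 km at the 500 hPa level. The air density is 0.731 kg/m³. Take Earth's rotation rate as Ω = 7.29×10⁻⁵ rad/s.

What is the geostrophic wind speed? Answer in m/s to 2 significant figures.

17 m/s

Coriolis parameter at 65°S:
f = 2Ω sin φ = 2 × 7.29×10⁻⁵ × sin 65° = 1.32×10⁻⁴ s⁻¹
Pressure gradient: |∂P/∂n| = 600 Pa / 369000 m = 1.63×10⁻³ Pa/m
Geostrophic balance (pressure-gradient force = Coriolis force):
V_g = (1/(fρ)) |∂P/∂n| = 1.63×10⁻³ / (1.32×10⁻⁴ × 0.731) = 16.8 m/s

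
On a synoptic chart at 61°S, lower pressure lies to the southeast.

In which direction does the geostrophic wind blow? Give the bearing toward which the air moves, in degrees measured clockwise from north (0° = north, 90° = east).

045°

The pressure-gradient force points toward the southeast (bearing 135°).
Geostrophic balance: in the Southern Hemisphere the Coriolis force deflects motion to the left, so the geostrophic wind blows 90° to the left of the pressure-gradient force (low pressure on the right).
Rotating 135° by 90° counterclockwise gives 045° — the wind blows toward the northeast.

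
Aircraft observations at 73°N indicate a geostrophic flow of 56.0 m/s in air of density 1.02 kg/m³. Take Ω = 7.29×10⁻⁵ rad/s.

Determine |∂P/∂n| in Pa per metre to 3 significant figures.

7.96×10⁻³ Pa/m

Coriolis parameter at 73°N:
f = 2Ω sin φ = 2 × 7.29×10⁻⁵ × sin 73° = 1.39×10⁻⁴ s⁻¹
Geostrophic balance rearranged: |∂P/∂n| = f ρ V_g
|∂P/∂n| = 1.39×10⁻⁴ × 1.02 × 56.0 = 7.96×10⁻³ Pa/m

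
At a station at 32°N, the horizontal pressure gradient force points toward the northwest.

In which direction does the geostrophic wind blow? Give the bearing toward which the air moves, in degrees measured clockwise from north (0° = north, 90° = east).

045°

The pressure-gradient force points toward the northwest (bearing 315°).
Geostrophic balance: in the Northern Hemisphere the Coriolis force deflects motion to the right, so the geostrophic wind blows 90° to the right of the pressure-gradient force (low pressure on the left).
Rotating 315° by 90° clockwise gives 045° — the wind blows toward the northeast.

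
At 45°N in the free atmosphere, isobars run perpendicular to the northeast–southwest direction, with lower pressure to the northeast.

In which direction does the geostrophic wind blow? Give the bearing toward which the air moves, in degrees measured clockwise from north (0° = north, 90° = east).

The pressure-gradient force points toward the northeast (bearing 045°).
Geostrophic balance: in the Northern Hemisphere the Coriolis force deflects motion to the right, so the geostrophic wind blows 90° to the right of the pressure-gradient force (low pressure on the left).
Rotating 045° by 90° clockwise gives 135° — the wind blows toward the southeast.

135°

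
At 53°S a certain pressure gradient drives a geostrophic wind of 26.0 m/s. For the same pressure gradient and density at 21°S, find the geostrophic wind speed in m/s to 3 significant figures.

57.9 m/s

With the same pressure gradient and density, V_g ∝ 1/f ∝ 1/sin φ.
V₂ = V₁ · sin φ₁ / sin φ₂ = 26.0 × sin 53° / sin 21°
V₂ = 26.0 × 0.7986/0.3584 = 57.9 m/s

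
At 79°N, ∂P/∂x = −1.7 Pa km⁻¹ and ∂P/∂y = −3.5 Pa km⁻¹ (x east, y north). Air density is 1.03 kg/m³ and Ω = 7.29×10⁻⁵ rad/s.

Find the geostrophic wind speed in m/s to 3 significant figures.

Coriolis parameter at 79°N:
f = 2Ω sin φ = 2 × 7.29×10⁻⁵ × sin 79° = 1.43×10⁻⁴ s⁻¹
Component geostrophic relations (x east, y north):
u_g = −(1/(fρ)) ∂P/∂y,  v_g = (1/(fρ)) ∂P/∂x
u_g = −(−3.5×10⁻³)/(1.43×10⁻⁴ × 1.03) = 23.7 m/s;  v_g = (−1.7×10⁻³)/(1.43×10⁻⁴ × 1.03) = −11.5 m/s
|V_g| = √(u_g² + v_g²) = 26.4 m/s

26.4 m/s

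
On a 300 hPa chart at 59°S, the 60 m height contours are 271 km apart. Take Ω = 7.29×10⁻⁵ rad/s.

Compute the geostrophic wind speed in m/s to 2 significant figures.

Coriolis parameter at 59°S:
f = 2Ω sin φ = 2 × 7.29×10⁻⁵ × sin 59° = 1.25×10⁻⁴ s⁻¹
Height gradient: |∂Z/∂n| = 60 m / 271000 m = 2.21×10⁻⁴
On a pressure surface, geostrophic balance gives V_g = (g/f)|∂Z/∂n|:
V_g = 9.81 × 2.21×10⁻⁴ / 1.25×10⁻⁴ = 17.4 m/s

17 m/s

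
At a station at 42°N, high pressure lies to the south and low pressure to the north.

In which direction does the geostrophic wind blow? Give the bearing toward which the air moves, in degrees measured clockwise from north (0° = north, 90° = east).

090°

The pressure-gradient force points toward the north (bearing 000°).
Geostrophic balance: in the Northern Hemisphere the Coriolis force deflects motion to the right, so the geostrophic wind blows 90° to the right of the pressure-gradient force (low pressure on the left).
Rotating 000° by 90° clockwise gives 090° — the wind blows toward the east.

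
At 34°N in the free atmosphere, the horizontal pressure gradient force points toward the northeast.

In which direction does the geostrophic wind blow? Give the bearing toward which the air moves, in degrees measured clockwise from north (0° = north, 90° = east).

135°

The pressure-gradient force points toward the northeast (bearing 045°).
Geostrophic balance: in the Northern Hemisphere the Coriolis force deflects motion to the right, so the geostrophic wind blows 90° to the right of the pressure-gradient force (low pressure on the left).
Rotating 045° by 90° clockwise gives 135° — the wind blows toward the southeast.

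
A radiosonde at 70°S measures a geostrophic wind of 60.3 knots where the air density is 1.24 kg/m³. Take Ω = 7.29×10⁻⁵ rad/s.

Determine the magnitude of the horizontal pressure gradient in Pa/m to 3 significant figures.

5.27×10⁻³ Pa/m

Coriolis parameter at 70°S:
f = 2Ω sin φ = 2 × 7.29×10⁻⁵ × sin 70° = 1.37×10⁻⁴ s⁻¹
Wind speed in SI: 60.3 knots = 31.0 m/s
Geostrophic balance rearranged: |∂P/∂n| = f ρ V_g
|∂P/∂n| = 1.37×10⁻⁴ × 1.24 × 31.0 = 5.27×10⁻³ Pa/m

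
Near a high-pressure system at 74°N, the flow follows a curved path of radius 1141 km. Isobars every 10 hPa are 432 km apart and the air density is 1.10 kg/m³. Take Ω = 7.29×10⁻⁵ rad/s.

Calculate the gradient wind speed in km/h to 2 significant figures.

60 km/h

Coriolis parameter at 74°N:
f = 2Ω sin φ = 2 × 7.29×10⁻⁵ × sin 74° = 1.40×10⁻⁴ s⁻¹
Pressure gradient: |∂P/∂n| = 1000 Pa / 432000 m = 2.31×10⁻³ Pa/m
Geostrophic speed: V_g = |∂P/∂n|/(fρ) = 2.31×10⁻³/(1.40×10⁻⁴ × 1.10) = 15.0 m/s
Around a high, pressure-gradient force acts outward with centrifugal, so Coriolis balances both:
fV = (1/ρ)|∂P/∂n| + V²/R  →  V² − fR·V + fR·V_g = 0
With fR = 1.40×10⁻⁴ × 1141×10³ m = 160 m/s:
V = [fR − √((fR)² − 4 fR V_g)]/2 = [160 − √(160² − 4×160×15)]/2 = 16.8 m/s
Supergeostrophic (V > V_g = 15 m/s), as expected around a high.
Converting: 16.8 m/s × 3.6 = 60 km/h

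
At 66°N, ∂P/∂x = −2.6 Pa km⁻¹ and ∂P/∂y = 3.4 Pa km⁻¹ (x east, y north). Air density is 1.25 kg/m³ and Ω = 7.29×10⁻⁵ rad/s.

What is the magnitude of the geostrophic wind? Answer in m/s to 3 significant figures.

25.7 m/s

Coriolis parameter at 66°N:
f = 2Ω sin φ = 2 × 7.29×10⁻⁵ × sin 66° = 1.33×10⁻⁴ s⁻¹
Component geostrophic relations (x east, y north):
u_g = −(1/(fρ)) ∂P/∂y,  v_g = (1/(fρ)) ∂P/∂x
u_g = −(3.4×10⁻³)/(1.33×10⁻⁴ × 1.25) = −20.4 m/s;  v_g = (−2.6×10⁻³)/(1.33×10⁻⁴ × 1.25) = −15.6 m/s
|V_g| = √(u_g² + v_g²) = 25.7 m/s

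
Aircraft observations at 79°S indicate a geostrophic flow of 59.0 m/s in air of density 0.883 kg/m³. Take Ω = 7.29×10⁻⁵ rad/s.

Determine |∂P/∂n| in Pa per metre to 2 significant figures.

7.5×10⁻³ Pa/m

Coriolis parameter at 79°S:
f = 2Ω sin φ = 2 × 7.29×10⁻⁵ × sin 79° = 1.43×10⁻⁴ s⁻¹
Geostrophic balance rearranged: |∂P/∂n| = f ρ V_g
|∂P/∂n| = 1.43×10⁻⁴ × 0.883 × 59.0 = 7.46×10⁻³ Pa/m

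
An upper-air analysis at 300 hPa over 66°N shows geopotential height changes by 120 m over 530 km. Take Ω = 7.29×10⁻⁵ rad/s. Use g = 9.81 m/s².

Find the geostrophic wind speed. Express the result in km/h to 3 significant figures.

Coriolis parameter at 66°N:
f = 2Ω sin φ = 2 × 7.29×10⁻⁵ × sin 66° = 1.33×10⁻⁴ s⁻¹
Height gradient: |∂Z/∂n| = 120 m / 530000 m = 2.26×10⁻⁴
On a pressure surface, geostrophic balance gives V_g = (g/f)|∂Z/∂n|:
V_g = 9.81 × 2.26×10⁻⁴ / 1.33×10⁻⁴ = 16.7 m/s
Converting: 16.7 m/s × 3.6 = 60.0 km/h

60.0 km/h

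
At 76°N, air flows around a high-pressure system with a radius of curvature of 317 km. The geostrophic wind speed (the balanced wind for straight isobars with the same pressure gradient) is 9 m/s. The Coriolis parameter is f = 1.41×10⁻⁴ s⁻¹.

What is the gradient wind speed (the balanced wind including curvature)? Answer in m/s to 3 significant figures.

12.5 m/s

Around a high, pressure-gradient force acts outward with centrifugal, so Coriolis balances both:
fV = (1/ρ)|∂P/∂n| + V²/R  →  V² − fR·V + fR·V_g = 0
With fR = 1.41×10⁻⁴ × 317×10³ m = 44.7 m/s:
V = [fR − √((fR)² − 4 fR V_g)]/2 = [44.7 − √(44.7² − 4×44.7×9)]/2 = 12.5 m/s
Supergeostrophic (V > V_g = 9 m/s), as expected around a high.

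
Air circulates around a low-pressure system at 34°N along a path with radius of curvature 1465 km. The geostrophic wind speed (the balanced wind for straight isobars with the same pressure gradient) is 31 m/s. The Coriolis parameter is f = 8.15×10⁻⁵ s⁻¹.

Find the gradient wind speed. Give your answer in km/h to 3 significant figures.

91.9 km/h

Around a low, centrifugal force acts outward with Coriolis, so pressure-gradient force balances both:
(1/ρ)|∂P/∂n| = fV + V²/R  →  V² + fR·V − fR·V_g = 0
With fR = 8.15×10⁻⁵ × 1465×10³ m = 119 m/s:
V = [−fR + √((fR)² + 4 fR V_g)]/2 = [−119 + √(119² + 4×119×31)]/2 = 25.5 m/s
Subgeostrophic (V < V_g = 31 m/s), as expected around a low.
Converting: 25.5 m/s × 3.6 = 91.9 km/h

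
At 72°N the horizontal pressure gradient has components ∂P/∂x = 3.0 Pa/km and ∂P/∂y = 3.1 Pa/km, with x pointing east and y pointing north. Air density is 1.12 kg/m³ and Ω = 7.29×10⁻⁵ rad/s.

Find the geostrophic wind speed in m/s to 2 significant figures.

Coriolis parameter at 72°N:
f = 2Ω sin φ = 2 × 7.29×10⁻⁵ × sin 72° = 1.39×10⁻⁴ s⁻¹
Component geostrophic relations (x east, y north):
u_g = −(1/(fρ)) ∂P/∂y,  v_g = (1/(fρ)) ∂P/∂x
u_g = −(3.1×10⁻³)/(1.39×10⁻⁴ × 1.12) = −20.0 m/s;  v_g = (3.0×10⁻³)/(1.39×10⁻⁴ × 1.12) = 19.3 m/s
|V_g| = √(u_g² + v_g²) = 27.8 m/s

28 m/s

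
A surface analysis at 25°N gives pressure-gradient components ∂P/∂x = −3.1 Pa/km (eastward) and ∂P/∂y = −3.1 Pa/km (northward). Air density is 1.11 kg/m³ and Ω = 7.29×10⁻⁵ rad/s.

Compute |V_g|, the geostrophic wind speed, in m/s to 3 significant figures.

64.1 m/s

Coriolis parameter at 25°N:
f = 2Ω sin φ = 2 × 7.29×10⁻⁵ × sin 25° = 6.16×10⁻⁵ s⁻¹
Component geostrophic relations (x east, y north):
u_g = −(1/(fρ)) ∂P/∂y,  v_g = (1/(fρ)) ∂P/∂x
u_g = −(−3.1×10⁻³)/(6.16×10⁻⁵ × 1.11) = 45.3 m/s;  v_g = (−3.1×10⁻³)/(6.16×10⁻⁵ × 1.11) = −45.3 m/s
|V_g| = √(u_g² + v_g²) = 64.1 m/s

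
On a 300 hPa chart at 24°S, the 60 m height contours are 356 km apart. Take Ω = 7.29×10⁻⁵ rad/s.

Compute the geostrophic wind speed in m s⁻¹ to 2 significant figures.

Coriolis parameter at 24°S:
f = 2Ω sin φ = 2 × 7.29×10⁻⁵ × sin 24° = 5.93×10⁻⁵ s⁻¹
Height gradient: |∂Z/∂n| = 60 m / 356000 m = 1.69×10⁻⁴
On a pressure surface, geostrophic balance gives V_g = (g/f)|∂Z/∂n|:
V_g = 9.81 × 1.69×10⁻⁴ / 5.93×10⁻⁵ = 27.9 m/s

28 m s⁻¹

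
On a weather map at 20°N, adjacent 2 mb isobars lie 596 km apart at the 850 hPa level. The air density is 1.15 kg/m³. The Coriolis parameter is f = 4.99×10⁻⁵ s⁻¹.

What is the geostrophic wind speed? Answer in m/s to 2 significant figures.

Pressure gradient: |∂P/∂n| = 200 Pa / 596000 m = 3.36×10⁻⁴ Pa/m
Geostrophic balance (pressure-gradient force = Coriolis force):
V_g = (1/(fρ)) |∂P/∂n| = 3.36×10⁻⁴ / (4.99×10⁻⁵ × 1.15) = 5.85 m/s

5.8 m/s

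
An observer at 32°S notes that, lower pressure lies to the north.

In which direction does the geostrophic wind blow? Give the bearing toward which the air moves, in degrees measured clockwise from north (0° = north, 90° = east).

The pressure-gradient force points toward the north (bearing 000°).
Geostrophic balance: in the Southern Hemisphere the Coriolis force deflects motion to the left, so the geostrophic wind blows 90° to the left of the pressure-gradient force (low pressure on the right).
Rotating 000° by 90° counterclockwise gives 270° — the wind blows toward the west.

270°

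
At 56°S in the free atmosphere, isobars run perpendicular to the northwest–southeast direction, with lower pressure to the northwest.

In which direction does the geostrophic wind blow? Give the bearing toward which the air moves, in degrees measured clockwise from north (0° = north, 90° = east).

The pressure-gradient force points toward the northwest (bearing 315°).
Geostrophic balance: in the Southern Hemisphere the Coriolis force deflects motion to the left, so the geostrophic wind blows 90° to the left of the pressure-gradient force (low pressure on the right).
Rotating 315° by 90° counterclockwise gives 225° — the wind blows toward the southwest.

225°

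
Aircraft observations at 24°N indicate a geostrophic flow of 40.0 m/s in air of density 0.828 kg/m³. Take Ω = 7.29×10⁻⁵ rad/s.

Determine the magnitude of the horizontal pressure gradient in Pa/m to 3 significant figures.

1.96×10⁻³ Pa/m

Coriolis parameter at 24°N:
f = 2Ω sin φ = 2 × 7.29×10⁻⁵ × sin 24° = 5.93×10⁻⁵ s⁻¹
Geostrophic balance rearranged: |∂P/∂n| = f ρ V_g
|∂P/∂n| = 5.93×10⁻⁵ × 0.828 × 40.0 = 1.96×10⁻³ Pa/m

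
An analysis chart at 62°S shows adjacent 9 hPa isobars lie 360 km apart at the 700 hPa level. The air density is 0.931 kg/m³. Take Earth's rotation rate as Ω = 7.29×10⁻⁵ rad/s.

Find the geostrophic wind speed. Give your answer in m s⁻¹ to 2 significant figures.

Coriolis parameter at 62°S:
f = 2Ω sin φ = 2 × 7.29×10⁻⁵ × sin 62° = 1.29×10⁻⁴ s⁻¹
Pressure gradient: |∂P/∂n| = 900 Pa / 360000 m = 2.50×10⁻³ Pa/m
Geostrophic balance (pressure-gradient force = Coriolis force):
V_g = (1/(fρ)) |∂P/∂n| = 2.50×10⁻³ / (1.29×10⁻⁴ × 0.931) = 20.9 m/s

21 m s⁻¹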